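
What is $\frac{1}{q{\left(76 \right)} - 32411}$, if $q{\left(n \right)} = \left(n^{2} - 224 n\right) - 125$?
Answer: $- \frac{1}{43784} \approx -2.2839 \cdot 10^{-5}$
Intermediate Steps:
$q{\left(n \right)} = -125 + n^{2} - 224 n$
$\frac{1}{q{\left(76 \right)} - 32411} = \frac{1}{\left(-125 + 76^{2} - 17024\right) - 32411} = \frac{1}{\left(-125 + 5776 - 17024\right) - 32411} = \frac{1}{-11373 - 32411} = \frac{1}{-43784} = - \frac{1}{43784}$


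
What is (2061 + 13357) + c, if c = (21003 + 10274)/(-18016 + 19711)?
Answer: 26164787/1695 ≈ 15436.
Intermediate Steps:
c = 31277/1695 ≈ 18.453
(2061 + 13357) + c = (2061 + 13357) + 31277/1695 = 15418 + 31277/1695 = 26164787/1695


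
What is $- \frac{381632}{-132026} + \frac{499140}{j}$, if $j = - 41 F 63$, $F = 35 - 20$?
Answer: $- \frac{567923620}{56837193} \approx -9.9921$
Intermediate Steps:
$F = 15$
$j = -38745$ ($j = \left(-41\right) 15 \cdot 63 = \left(-615\right) 63 = -38745$)
$- \frac{381632}{-132026} + \frac{499140}{j} = - \frac{381632}{-132026} + \frac{499140}{-38745} = \left(-381632\right) \left(- \frac{1}{132026}\right) + 499140 \left(- \frac{1}{38745}\right) = \frac{190816}{66013} - \frac{11092}{861} = - \frac{567923620}{56837193}$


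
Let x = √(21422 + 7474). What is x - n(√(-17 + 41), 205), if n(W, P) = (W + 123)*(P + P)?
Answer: -50430 - 820*√6 + 4*√1806 ≈ -52269.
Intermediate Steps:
n(W, P) = 2*P*(123 + W) (n(W, P) = (123 + W)*(2*P) = 2*P*(123 + W))
x = 4*√1806 (x = √28896 = 4*√1806 ≈ 169.99)
x - n(√(-17 + 41), 205) = 4*√1806 - 2*205*(123 + √(-17 + 41)) = 4*√1806 - 2*205*(123 + √24) = 4*√1806 - 2*205*(123 + 2*√6) = 4*√1806 - (50430 + 820*√6) = 4*√1806 + (-50430 - 820*√6) = -50430 - 820*√6 + 4*√1806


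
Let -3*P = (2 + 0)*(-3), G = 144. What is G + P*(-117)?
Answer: -90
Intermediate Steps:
P = 2 (P = -(2 + 0)*(-3)/3 = -2*(-3)/3 = -1/3*(-6) = 2)
G + P*(-117) = 144 + 2*(-117) = 144 - 234 = -90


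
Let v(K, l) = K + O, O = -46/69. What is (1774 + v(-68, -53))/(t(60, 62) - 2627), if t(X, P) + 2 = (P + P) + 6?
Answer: -5116/7497 ≈ -0.68241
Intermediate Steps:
O = -2/3 (O = -46*1/69 = -2/3 ≈ -0.66667)
t(X, P) = 4 + 2*P (t(X, P) = -2 + ((P + P) + 6) = -2 + (2*P + 6) = -2 + (6 + 2*P) = 4 + 2*P)
v(K, l) = -2/3 + K (v(K, l) = K - 2/3 = -2/3 + K)
(1774 + v(-68, -53))/(t(60, 62) - 2627) = (1774 + (-2/3 - 68))/((4 + 2*62) - 2627) = (1774 - 206/3)/((4 + 124) - 2627) = 5116/(3*(128 - 2627)) = (5116/3)/(-2499) = (5116/3)*(-1/2499) = -5116/7497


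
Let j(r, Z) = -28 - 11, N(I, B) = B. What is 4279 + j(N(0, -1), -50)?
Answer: 4240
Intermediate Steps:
j(r, Z) = -39
4279 + j(N(0, -1), -50) = 4279 - 39 = 4240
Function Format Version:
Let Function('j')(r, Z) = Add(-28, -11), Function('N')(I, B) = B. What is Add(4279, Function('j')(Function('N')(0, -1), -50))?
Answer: 4240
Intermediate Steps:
Function('j')(r, Z) = -39
Add(4279, Function('j')(Function('N')(0, -1), -50)) = Add(4279, -39) = 4240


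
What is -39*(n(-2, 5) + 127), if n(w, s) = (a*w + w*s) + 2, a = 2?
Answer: -4485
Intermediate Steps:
n(w, s) = 2 + 2*w + s*w (n(w, s) = (2*w + w*s) + 2 = (2*w + s*w) + 2 = 2 + 2*w + s*w)
-39*(n(-2, 5) + 127) = -39*((2 + 2*(-2) + 5*(-2)) + 127) = -39*((2 - 4 - 10) + 127) = -39*(-12 + 127) = -39*115 = -4485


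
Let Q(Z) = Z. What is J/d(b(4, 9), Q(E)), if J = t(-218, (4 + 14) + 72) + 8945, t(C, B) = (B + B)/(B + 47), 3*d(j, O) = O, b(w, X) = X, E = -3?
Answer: -1225645/137 ≈ -8946.3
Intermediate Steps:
d(j, O) = O/3
t(C, B) = 2*B/(47 + B) (t(C, B) = (2*B)/(47 + B) = 2*B/(47 + B))
J = 1225645/137 (J = 2*((4 + 14) + 72)/(47 + ((4 + 14) + 72)) + 8945 = 2*(18 + 72)/(47 + (18 + 72)) + 8945 = 2*90/(47 + 90) + 8945 = 2*90/137 + 8945 = 2*90*(1/137) + 8945 = 180/137 + 8945 = 1225645/137 ≈ 8946.3)
J/d(b(4, 9), Q(E)) = 1225645/(137*(((⅓)*(-3)))) = (1225645/137)/(-1) = (1225645/137)*(-1) = -1225645/137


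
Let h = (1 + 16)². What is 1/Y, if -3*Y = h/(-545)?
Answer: 1635/289 ≈ 5.6574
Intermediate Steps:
h = 289 (h = 17² = 289)
Y = 289/1635 (Y = -289/(3*(-545)) = -289*(-1)/(3*545) = -⅓*(-289/545) = 289/1635 ≈ 0.17676)
1/Y = 1/(289/1635) = 1635/289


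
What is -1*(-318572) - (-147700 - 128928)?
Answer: 595200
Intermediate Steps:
-1*(-318572) - (-147700 - 128928) = 318572 - 1*(-276628) = 318572 + 276628 = 595200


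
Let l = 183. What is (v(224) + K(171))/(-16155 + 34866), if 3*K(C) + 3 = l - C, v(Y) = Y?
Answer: 227/18711 ≈ 0.012132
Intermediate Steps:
K(C) = 60 - C/3 (K(C) = -1 + (183 - C)/3 = -1 + (61 - C/3) = 60 - C/3)
(v(224) + K(171))/(-16155 + 34866) = (224 + (60 - 1/3*171))/(-16155 + 34866) = (224 + (60 - 57))/18711 = (224 + 3)*(1/18711) = 227*(1/18711) = 227/18711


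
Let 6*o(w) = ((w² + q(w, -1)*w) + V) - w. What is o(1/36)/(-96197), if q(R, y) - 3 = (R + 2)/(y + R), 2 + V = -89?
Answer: 4127833/26180975520 ≈ 0.00015767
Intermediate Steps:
V = -91 (V = -2 - 89 = -91)
q(R, y) = 3 + (2 + R)/(R + y) (q(R, y) = 3 + (R + 2)/(y + R) = 3 + (2 + R)/(R + y))
o(w) = -91/6 - w/6 + w²/6 + w*(-1 + 4*w)/(6*(-1 + w)) (o(w) = (((w² + ((2 + 3*(-1) + 4*w)/(w - 1))*w) - 91) - w)/6 = (((w² + ((2 - 3 + 4*w)/(-1 + w))*w) - 91) - w)/6 = (((w² + ((-1 + 4*w)/(-1 + w))*w) - 91) - w)/6 = (((w² + w*(-1 + 4*w)/(-1 + w)) - 91) - w)/6 = ((-91 + w² + w*(-1 + 4*w)/(-1 + w)) - w)/6 = (-91 + w² - w + w*(-1 + 4*w)/(-1 + w))/6 = -91/6 - w/6 + w²/6 + w*(-1 + 4*w)/(6*(-1 + w)))
o(1/36)/(-96197) = ((91 + (1/36)³ - 91/36 + 2*(1/36)²)/(6*(-1 + 1/36)))/(-96197) = ((91 + (1/36)³ - 91*1/36 + 2*(1/36)²)/(6*(-1 + 1/36)))*(-1/96197) = ((91 + 1/46656 - 91/36 + 2*(1/1296))/(6*(-35/36)))*(-1/96197) = ((⅙)*(-36/35)*(91 + 1/46656 - 91/36 + 1/648))*(-1/96197) = ((⅙)*(-36/35)*(4127833/46656))*(-1/96197) = -4127833/272160*(-1/96197) = 4127833/26180975520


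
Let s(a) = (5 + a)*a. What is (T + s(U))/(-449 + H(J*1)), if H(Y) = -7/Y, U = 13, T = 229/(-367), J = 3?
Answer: -256947/496918 ≈ -0.51708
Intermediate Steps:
T = -229/367 (T = 229*(-1/367) = -229/367 ≈ -0.62398)
s(a) = a*(5 + a)
(T + s(U))/(-449 + H(J*1)) = (-229/367 + 13*(5 + 13))/(-449 - 7/(3*1)) = (-229/367 + 13*18)/(-449 - 7/3) = (-229/367 + 234)/(-449 - 7*1/3) = 85649/(367*(-449 - 7/3)) = 85649/(367*(-1354/3)) = (85649/367)*(-3/1354) = -256947/496918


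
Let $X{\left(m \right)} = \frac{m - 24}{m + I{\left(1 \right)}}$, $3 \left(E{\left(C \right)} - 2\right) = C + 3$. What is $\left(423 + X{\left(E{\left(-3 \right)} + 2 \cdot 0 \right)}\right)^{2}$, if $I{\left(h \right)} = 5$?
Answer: $\frac{8637721}{49} \approx 1.7628 \cdot 10^{5}$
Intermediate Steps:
$E{\left(C \right)} = 3 + \frac{C}{3}$ ($E{\left(C \right)} = 2 + \frac{C + 3}{3} = 2 + \frac{3 + C}{3} = 2 + \left(1 + \frac{C}{3}\right) = 3 + \frac{C}{3}$)
$X{\left(m \right)} = \frac{-24 + m}{5 + m}$ ($X{\left(m \right)} = \frac{m - 24}{m + 5} = \frac{-24 + m}{5 + m}$)
$\left(423 + X{\left(E{\left(-3 \right)} + 2 \cdot 0 \right)}\right)^{2} = \left(423 + \frac{-24 + \left(\left(3 + \frac{1}{3} \left(-3\right)\right) + 2 \cdot 0\right)}{5 + \left(\left(3 + \frac{1}{3} \left(-3\right)\right) + 2 \cdot 0\right)}\right)^{2} = \left(423 + \frac{-24 + \left(\left(3 - 1\right) + 0\right)}{5 + \left(\left(3 - 1\right) + 0\right)}\right)^{2} = \left(423 + \frac{-24 + \left(2 + 0\right)}{5 + \left(2 + 0\right)}\right)^{2} = \left(423 + \frac{-24 + 2}{5 + 2}\right)^{2} = \left(423 + \frac{1}{7} \left(-22\right)\right)^{2} = \left(423 - \frac{22}{7}\right)^{2} = \left(\frac{2939}{7}\right)^{2} = \frac{8637721}{49}$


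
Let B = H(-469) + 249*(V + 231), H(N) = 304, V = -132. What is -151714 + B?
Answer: -126759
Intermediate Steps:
B = 24955 (B = 304 + 249*(-132 + 231) = 304 + 249*99 = 304 + 24651 = 24955)
-151714 + B = -151714 + 24955 = -126759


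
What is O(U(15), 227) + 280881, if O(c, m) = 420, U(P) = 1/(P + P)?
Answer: 281301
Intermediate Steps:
U(P) = 1/(2*P)
O(U(15), 227) + 280881 = 420 + 280881 = 281301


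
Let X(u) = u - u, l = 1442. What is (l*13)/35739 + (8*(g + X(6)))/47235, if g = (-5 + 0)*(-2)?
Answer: 59221762/112542111 ≈ 0.52622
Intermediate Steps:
X(u) = 0
g = 10 (g = -5*(-2) = 10)
(l*13)/35739 + (8*(g + X(6)))/47235 = (1442*13)/35739 + (8*(10 + 0))/47235 = 18746*(1/35739) + (8*10)*(1/47235) = 18746/35739 + 80*(1/47235) = 18746/35739 + 16/9447 = 59221762/112542111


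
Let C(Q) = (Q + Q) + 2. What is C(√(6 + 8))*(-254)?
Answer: -508 - 508*√14 ≈ -2408.8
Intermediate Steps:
C(Q) = 2 + 2*Q (C(Q) = 2*Q + 2 = 2 + 2*Q)
C(√(6 + 8))*(-254) = (2 + 2*√(6 + 8))*(-254) = (2 + 2*√14)*(-254) = -508 - 508*√14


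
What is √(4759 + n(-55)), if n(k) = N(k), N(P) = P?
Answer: 28*√6 ≈ 68.586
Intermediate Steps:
n(k) = k
√(4759 + n(-55)) = √(4759 - 55) = √4704 = 28*√6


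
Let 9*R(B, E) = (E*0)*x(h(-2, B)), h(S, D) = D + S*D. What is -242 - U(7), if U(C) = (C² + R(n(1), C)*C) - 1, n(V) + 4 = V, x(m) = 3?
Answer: -290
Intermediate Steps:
h(S, D) = D + D*S
n(V) = -4 + V
R(B, E) = 0 (R(B, E) = ((E*0)*3)/9 = (0*3)/9 = (⅑)*0 = 0)
U(C) = -1 + C² (U(C) = (C² + 0*C) - 1 = (C² + 0) - 1 = C² - 1 = -1 + C²)
-242 - U(7) = -242 - (-1 + 7²) = -242 - (-1 + 49) = -242 - 1*48 = -242 - 48 = -290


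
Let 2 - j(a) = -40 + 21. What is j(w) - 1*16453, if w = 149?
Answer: -16432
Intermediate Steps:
j(a) = 21 (j(a) = 2 - (-40 + 21) = 2 - 1*(-19) = 2 + 19 = 21)
j(w) - 1*16453 = 21 - 1*16453 = 21 - 16453 = -16432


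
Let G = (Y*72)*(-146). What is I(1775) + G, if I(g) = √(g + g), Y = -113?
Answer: 1187856 + 5*√142 ≈ 1.1879e+6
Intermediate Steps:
I(g) = √2*√g (I(g) = √(2*g) = √2*√g)
G = 1187856 (G = -113*72*(-146) = -8136*(-146) = 1187856)
I(1775) + G = √2*√1775 + 1187856 = √2*(5*√71) + 1187856 = 5*√142 + 1187856 = 1187856 + 5*√142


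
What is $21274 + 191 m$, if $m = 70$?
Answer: $34644$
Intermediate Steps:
$21274 + 191 m = 21274 + 191 \cdot 70 = 21274 + 13370 = 34644$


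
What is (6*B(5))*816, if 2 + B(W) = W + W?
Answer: 39168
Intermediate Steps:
B(W) = -2 + 2*W (B(W) = -2 + (W + W) = -2 + 2*W)
(6*B(5))*816 = (6*(-2 + 2*5))*816 = (6*(-2 + 10))*816 = (6*8)*816 = 48*816 = 39168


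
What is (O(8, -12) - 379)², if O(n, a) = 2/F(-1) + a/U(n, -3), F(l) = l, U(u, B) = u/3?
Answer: 594441/4 ≈ 1.4861e+5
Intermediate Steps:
U(u, B) = u/3 (U(u, B) = u*(⅓) = u/3)
O(n, a) = -2 + 3*a/n (O(n, a) = 2/(-1) + a/((n/3)) = 2*(-1) + a*(3/n) = -2 + 3*a/n)
(O(8, -12) - 379)² = ((-2 + 3*(-12)/8) - 379)² = ((-2 + 3*(-12)*(⅛)) - 379)² = ((-2 - 9/2) - 379)² = (-13/2 - 379)² = (-771/2)² = 594441/4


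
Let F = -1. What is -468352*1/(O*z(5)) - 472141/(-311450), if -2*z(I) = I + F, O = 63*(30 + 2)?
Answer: 2308935983/19621350 ≈ 117.67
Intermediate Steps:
O = 2016 (O = 63*32 = 2016)
z(I) = ½ - I/2 (z(I) = -(I - 1)/2 = -(-1 + I)/2 = ½ - I/2)
-468352*1/(O*z(5)) - 472141/(-311450) = -468352*1/(2016*(½ - ½*5)) - 472141/(-311450) = -468352*1/(2016*(½ - 5/2)) - 472141*(-1/311450) = -468352/(2016*(-2)) + 472141/311450 = -468352/(-4032) + 472141/311450 = -468352*(-1/4032) + 472141/311450 = 7318/63 + 472141/311450 = 2308935983/19621350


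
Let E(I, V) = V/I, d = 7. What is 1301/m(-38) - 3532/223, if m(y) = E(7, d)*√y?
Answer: -3532/223 - 1301*I*√38/38 ≈ -15.839 - 211.05*I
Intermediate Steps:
m(y) = √y (m(y) = (7/7)*√y = (7*(⅐))*√y = 1*√y = √y)
1301/m(-38) - 3532/223 = 1301/(√(-38)) - 3532/223 = 1301/((I*√38)) - 3532*1/223 = 1301*(-I*√38/38) - 3532/223 = -1301*I*√38/38 - 3532/223 = -3532/223 - 1301*I*√38/38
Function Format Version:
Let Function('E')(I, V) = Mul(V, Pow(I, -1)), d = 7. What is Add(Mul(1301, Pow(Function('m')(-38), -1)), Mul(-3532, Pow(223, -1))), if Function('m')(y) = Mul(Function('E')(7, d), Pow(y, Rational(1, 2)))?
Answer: Add(Rational(-3532, 223), Mul(Rational(-1301, 38), I, Pow(38, Rational(1, 2)))) ≈ Add(-15.839, Mul(-211.05, I))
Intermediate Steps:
Function('m')(y) = Pow(y, Rational(1, 2)) (Function('m')(y) = Mul(Mul(7, Pow(7, -1)), Pow(y, Rational(1, 2))) = Mul(Mul(7, Rational(1, 7)), Pow(y, Rational(1, 2))) = Mul(1, Pow(y, Rational(1, 2))) = Pow(y, Rational(1, 2)))
Add(Mul(1301, Pow(Function('m')(-38), -1)), Mul(-3532, Pow(223, -1))) = Add(Mul(1301, Pow(Pow(-38, Rational(1, 2)), -1)), Mul(-3532, Pow(223, -1))) = Add(Mul(1301, Pow(Mul(I, Pow(38, Rational(1, 2))), -1)), Mul(-3532, Rational(1, 223))) = Add(Mul(1301, Mul(Rational(-1, 38), I, Pow(38, Rational(1, 2)))), Rational(-3532, 223)) = Add(Mul(Rational(-1301, 38), I, Pow(38, Rational(1, 2))), Rational(-3532, 223)) = Add(Rational(-3532, 223), Mul(Rational(-1301, 38), I, Pow(38, Rational(1, 2))))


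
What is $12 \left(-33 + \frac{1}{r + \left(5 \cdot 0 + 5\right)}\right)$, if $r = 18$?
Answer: $- \frac{9096}{23} \approx -395.48$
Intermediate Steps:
$12 \left(-33 + \frac{1}{r + \left(5 \cdot 0 + 5\right)}\right) = 12 \left(-33 + \frac{1}{18 + \left(5 \cdot 0 + 5\right)}\right) = 12 \left(-33 + \frac{1}{18 + \left(0 + 5\right)}\right) = 12 \left(-33 + \frac{1}{18 + 5}\right) = 12 \left(-33 + \frac{1}{23}\right) = 12 \left(- \frac{758}{23}\right) = - \frac{9096}{23}$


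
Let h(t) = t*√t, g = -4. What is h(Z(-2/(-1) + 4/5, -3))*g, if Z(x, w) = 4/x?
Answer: -40*√70/49 ≈ -6.8299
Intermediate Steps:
h(t) = t^(3/2)
h(Z(-2/(-1) + 4/5, -3))*g = (4/(-2/(-1) + 4/5))^(3/2)*(-4) = (4/(-2*(-1) + 4*(⅕)))^(3/2)*(-4) = (4/(2 + ⅘))^(3/2)*(-4) = (4/(14/5))^(3/2)*(-4) = (4*(5/14))^(3/2)*(-4) = (10/7)^(3/2)*(-4) = (10*√70/49)*(-4) = -40*√70/49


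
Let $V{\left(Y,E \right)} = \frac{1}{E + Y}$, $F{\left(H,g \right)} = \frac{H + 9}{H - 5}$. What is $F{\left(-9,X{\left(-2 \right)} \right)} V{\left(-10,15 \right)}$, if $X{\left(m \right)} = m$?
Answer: $0$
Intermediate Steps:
$F{\left(H,g \right)} = \frac{9 + H}{-5 + H}$
$F{\left(-9,X{\left(-2 \right)} \right)} V{\left(-10,15 \right)} = \frac{\frac{1}{-5 - 9} \left(9 - 9\right)}{15 - 10} = \frac{\frac{1}{-14} \cdot 0}{5} = \left(- \frac{1}{14}\right) 0 \cdot \frac{1}{5} = 0 \cdot \frac{1}{5} = 0$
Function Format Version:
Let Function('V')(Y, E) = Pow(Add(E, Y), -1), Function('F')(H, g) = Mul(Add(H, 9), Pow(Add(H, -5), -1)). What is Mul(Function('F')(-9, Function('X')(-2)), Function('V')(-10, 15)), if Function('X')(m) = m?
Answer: 0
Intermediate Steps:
Function('F')(H, g) = Mul(Pow(Add(-5, H), -1), Add(9, H)) (Function('F')(H, g) = Mul(Add(9, H), Pow(Add(-5, H), -1)) = Mul(Pow(Add(-5, H), -1), Add(9, H)))
Mul(Function('F')(-9, Function('X')(-2)), Function('V')(-10, 15)) = Mul(Mul(Pow(Add(-5, -9), -1), Add(9, -9)), Pow(Add(15, -10), -1)) = Mul(Mul(Pow(-14, -1), 0), Pow(5, -1)) = Mul(Mul(Rational(-1, 14), 0), Rational(1, 5)) = Mul(0, Rational(1, 5)) = 0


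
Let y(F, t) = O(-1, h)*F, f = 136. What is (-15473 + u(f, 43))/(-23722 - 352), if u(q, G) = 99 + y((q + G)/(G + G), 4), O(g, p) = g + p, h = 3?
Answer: 660903/1035182 ≈ 0.63844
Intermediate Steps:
y(F, t) = 2*F (y(F, t) = (-1 + 3)*F = 2*F)
u(q, G) = 99 + (G + q)/G (u(q, G) = 99 + 2*((q + G)/(G + G)) = 99 + 2*((G + q)/((2*G))) = 99 + 2*((G + q)*(1/(2*G))) = 99 + 2*((G + q)/(2*G)) = 99 + (G + q)/G)
(-15473 + u(f, 43))/(-23722 - 352) = (-15473 + (100 + 136/43))/(-23722 - 352) = (-15473 + (100 + 136*(1/43)))/(-24074) = (-15473 + (100 + 136/43))*(-1/24074) = (-15473 + 4436/43)*(-1/24074) = -660903/43*(-1/24074) = 660903/1035182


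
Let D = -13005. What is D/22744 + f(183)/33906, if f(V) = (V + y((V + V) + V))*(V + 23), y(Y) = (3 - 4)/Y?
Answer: 114314769527/211682888568 ≈ 0.54003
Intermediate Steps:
y(Y) = -1/Y
f(V) = (23 + V)*(V - 1/(3*V)) (f(V) = (V - 1/((V + V) + V))*(V + 23) = (V - 1/(2*V + V))*(23 + V) = (V - 1/(3*V))*(23 + V) = (23 + V)*(V - 1/(3*V)))
D/22744 + f(183)/33906 = -13005/22744 + (-⅓ + 183² + 23*183 - 23/3/183)/33906 = -13005*1/22744 + (-⅓ + 33489 + 4209 - 23/3*1/183)*(1/33906) = -13005/22744 + (-⅓ + 33489 + 4209 - 23/549)*(1/33906) = -13005/22744 + (20695996/549)*(1/33906) = -13005/22744 + 10347998/9307197 = 114314769527/211682888568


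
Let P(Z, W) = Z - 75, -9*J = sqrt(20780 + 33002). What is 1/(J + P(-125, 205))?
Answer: -8100/1593109 + 9*sqrt(53782)/3186218 ≈ -0.0044293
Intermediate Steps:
J = -sqrt(53782)/9 (J = -sqrt(20780 + 33002)/9 = -sqrt(53782)/9 ≈ -25.768)
P(Z, W) = -75 + Z
1/(J + P(-125, 205)) = 1/(-sqrt(53782)/9 + (-75 - 125)) = 1/(-sqrt(53782)/9 - 200) = 1/(-200 - sqrt(53782)/9)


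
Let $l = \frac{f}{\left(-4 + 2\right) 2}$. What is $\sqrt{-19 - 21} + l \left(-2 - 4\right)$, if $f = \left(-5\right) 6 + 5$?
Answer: $- \frac{75}{2} + 2 i \sqrt{10} \approx -37.5 + 6.3246 i$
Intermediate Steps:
$f = -25$ ($f = -30 + 5 = -25$)
$l = \frac{25}{4}$ ($l = - \frac{25}{\left(-4 + 2\right) 2} = - \frac{25}{\left(-2\right) 2} = - \frac{25}{-4} = \left(-25\right) \left(- \frac{1}{4}\right) = \frac{25}{4} \approx 6.25$)
$\sqrt{-19 - 21} + l \left(-2 - 4\right) = \sqrt{-19 - 21} + \frac{25 \left(-2 - 4\right)}{4} = \sqrt{-40} + \frac{25 \left(-2 - 4\right)}{4} = 2 i \sqrt{10} + \frac{25}{4} \left(-6\right) = 2 i \sqrt{10} - \frac{75}{2} = - \frac{75}{2} + 2 i \sqrt{10}$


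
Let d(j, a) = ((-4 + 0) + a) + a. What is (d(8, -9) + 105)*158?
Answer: 13114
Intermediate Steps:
d(j, a) = -4 + 2*a (d(j, a) = (-4 + a) + a = -4 + 2*a)
(d(8, -9) + 105)*158 = ((-4 + 2*(-9)) + 105)*158 = ((-4 - 18) + 105)*158 = (-22 + 105)*158 = 83*158 = 13114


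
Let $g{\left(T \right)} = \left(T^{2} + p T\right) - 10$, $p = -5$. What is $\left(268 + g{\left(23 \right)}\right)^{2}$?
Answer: $451584$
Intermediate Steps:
$g{\left(T \right)} = -10 + T^{2} - 5 T$ ($g{\left(T \right)} = \left(T^{2} - 5 T\right) - 10 = -10 + T^{2} - 5 T$)
$\left(268 + g{\left(23 \right)}\right)^{2} = \left(268 - \left(125 - 529\right)\right)^{2} = \left(268 - -404\right)^{2} = \left(268 + 404\right)^{2} = 672^{2} = 451584$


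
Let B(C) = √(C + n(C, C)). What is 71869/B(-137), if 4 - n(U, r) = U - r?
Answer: -10267*I*√133/19 ≈ -6231.8*I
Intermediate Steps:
n(U, r) = 4 + r - U (n(U, r) = 4 - (U - r) = 4 + (r - U) = 4 + r - U)
B(C) = √(4 + C) (B(C) = √(C + (4 + C - C)) = √(C + 4) = √(4 + C))
71869/B(-137) = 71869/(√(4 - 137)) = 71869/(√(-133)) = 71869/((I*√133)) = 71869*(-I*√133/133) = -10267*I*√133/19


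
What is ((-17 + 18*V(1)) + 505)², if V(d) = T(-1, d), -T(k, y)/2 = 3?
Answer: 144400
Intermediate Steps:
T(k, y) = -6 (T(k, y) = -2*3 = -6)
V(d) = -6
((-17 + 18*V(1)) + 505)² = ((-17 + 18*(-6)) + 505)² = ((-17 - 108) + 505)² = (-125 + 505)² = 380² = 144400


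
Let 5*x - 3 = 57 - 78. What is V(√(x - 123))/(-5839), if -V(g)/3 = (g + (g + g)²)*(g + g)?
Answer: -3798/29195 - 15192*I*√3165/145975 ≈ -0.13009 - 5.8549*I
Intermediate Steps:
x = -18/5 (x = ⅗ + (57 - 78)/5 = ⅗ + (⅕)*(-21) = ⅗ - 21/5 = -18/5 ≈ -3.6000)
V(g) = -6*g*(g + 4*g²) (V(g) = -3*(g + (g + g)²)*(g + g) = -3*(g + (2*g)²)*2*g = -3*(g + 4*g²)*2*g = -6*g*(g + 4*g²))
V(√(x - 123))/(-5839) = ((√(-18/5 - 123))²*(-6 - 24*√(-18/5 - 123)))/(-5839) = ((√(-633/5))²*(-6 - 24*I*√3165/5))*(-1/5839) = ((I*√3165/5)²*(-6 - 24*I*√3165/5))*(-1/5839) = -633*(-6 - 24*I*√3165/5)/5*(-1/5839) = (3798/5 + 15192*I*√3165/25)*(-1/5839) = -3798/29195 - 15192*I*√3165/145975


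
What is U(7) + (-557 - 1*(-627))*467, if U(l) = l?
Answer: 32697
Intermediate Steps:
U(7) + (-557 - 1*(-627))*467 = 7 + (-557 - 1*(-627))*467 = 7 + (-557 + 627)*467 = 7 + 70*467 = 7 + 32690 = 32697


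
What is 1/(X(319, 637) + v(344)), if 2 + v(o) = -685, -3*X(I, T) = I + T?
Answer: -3/3017 ≈ -0.00099437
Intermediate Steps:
X(I, T) = -I/3 - T/3 (X(I, T) = -(I + T)/3 = -I/3 - T/3)
v(o) = -687 (v(o) = -2 - 685 = -687)
1/(X(319, 637) + v(344)) = 1/((-1/3*319 - 1/3*637) - 687) = 1/((-319/3 - 637/3) - 687) = 1/(-956/3 - 687) = 1/(-3017/3) = -3/3017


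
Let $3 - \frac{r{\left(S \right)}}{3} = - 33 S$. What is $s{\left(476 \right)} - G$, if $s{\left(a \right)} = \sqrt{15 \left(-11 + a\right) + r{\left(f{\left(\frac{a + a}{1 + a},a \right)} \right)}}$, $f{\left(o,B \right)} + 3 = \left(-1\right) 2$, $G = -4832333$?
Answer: $4832333 + 3 \sqrt{721} \approx 4.8324 \cdot 10^{6}$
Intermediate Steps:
$f{\left(o,B \right)} = -5$ ($f{\left(o,B \right)} = -3 - 2 = -5$)
$r{\left(S \right)} = 9 + 99 S$ ($r{\left(S \right)} = 9 - 3 \left(- 33 S\right) = 9 + 99 S$)
$s{\left(a \right)} = \sqrt{-651 + 15 a}$ ($s{\left(a \right)} = \sqrt{15 \left(-11 + a\right) + \left(9 + 99 \left(-5\right)\right)} = \sqrt{\left(-165 + 15 a\right) + \left(9 - 495\right)} = \sqrt{\left(-165 + 15 a\right) - 486} = \sqrt{-651 + 15 a}$)
$s{\left(476 \right)} - G = \sqrt{-651 + 15 \cdot 476} - -4832333 = \sqrt{-651 + 7140} + 4832333 = \sqrt{6489} + 4832333 = 3 \sqrt{721} + 4832333 = 4832333 + 3 \sqrt{721}$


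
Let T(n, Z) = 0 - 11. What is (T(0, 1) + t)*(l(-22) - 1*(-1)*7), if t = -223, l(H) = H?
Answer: 3510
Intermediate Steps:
T(n, Z) = -11
(T(0, 1) + t)*(l(-22) - 1*(-1)*7) = (-11 - 223)*(-22 - 1*(-1)*7) = -234*(-22 + 1*7) = -234*(-22 + 7) = -234*(-15) = 3510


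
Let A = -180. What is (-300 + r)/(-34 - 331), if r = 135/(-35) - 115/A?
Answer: 76411/91980 ≈ 0.83074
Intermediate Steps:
r = -811/252 (r = 135/(-35) - 115/(-180) = 135*(-1/35) - 115*(-1/180) = -27/7 + 23/36 = -811/252 ≈ -3.2183)
(-300 + r)/(-34 - 331) = (-300 - 811/252)/(-34 - 331) = -76411/252/(-365) = -1/365*(-76411/252) = 76411/91980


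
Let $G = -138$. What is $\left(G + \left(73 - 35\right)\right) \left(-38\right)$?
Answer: $3800$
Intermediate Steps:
$\left(G + \left(73 - 35\right)\right) \left(-38\right) = \left(-138 + \left(73 - 35\right)\right) \left(-38\right) = \left(-138 + 38\right) \left(-38\right) = \left(-100\right) \left(-38\right) = 3800$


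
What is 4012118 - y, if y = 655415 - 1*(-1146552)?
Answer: 2210151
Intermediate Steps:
y = 1801967 (y = 655415 + 1146552 = 1801967)
4012118 - y = 4012118 - 1*1801967 = 4012118 - 1801967 = 2210151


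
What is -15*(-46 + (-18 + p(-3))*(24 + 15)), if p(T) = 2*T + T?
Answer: 16485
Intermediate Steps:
p(T) = 3*T
-15*(-46 + (-18 + p(-3))*(24 + 15)) = -15*(-46 + (-18 + 3*(-3))*(24 + 15)) = -15*(-46 + (-18 - 9)*39) = -15*(-46 - 27*39) = -15*(-46 - 1053) = -15*(-1099) = 16485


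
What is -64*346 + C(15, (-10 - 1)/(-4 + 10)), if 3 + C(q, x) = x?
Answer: -132893/6 ≈ -22149.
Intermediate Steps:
C(q, x) = -3 + x
-64*346 + C(15, (-10 - 1)/(-4 + 10)) = -64*346 + (-3 + (-10 - 1)/(-4 + 10)) = -22144 + (-3 - 11/6) = -22144 - 29/6 = -132893/6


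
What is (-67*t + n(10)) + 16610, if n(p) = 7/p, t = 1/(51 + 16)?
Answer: 166097/10 ≈ 16610.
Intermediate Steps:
t = 1/67 ≈ 0.014925
(-67*t + n(10)) + 16610 = (-67*1/67 + 7/10) + 16610 = (-1 + 7*(⅒)) + 16610 = (-1 + 7/10) + 16610 = -3/10 + 16610 = 166097/10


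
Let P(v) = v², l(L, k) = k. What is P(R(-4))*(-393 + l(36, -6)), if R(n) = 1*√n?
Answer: 1596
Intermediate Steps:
R(n) = √n
P(R(-4))*(-393 + l(36, -6)) = (√(-4))²*(-393 - 6) = (2*I)²*(-399) = -4*(-399) = 1596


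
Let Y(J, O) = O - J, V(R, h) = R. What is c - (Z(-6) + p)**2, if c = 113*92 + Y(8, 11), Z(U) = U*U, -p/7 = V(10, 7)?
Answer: 9243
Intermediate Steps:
p = -70 (p = -7*10 = -70)
Z(U) = U**2
c = 10399 (c = 113*92 + (11 - 1*8) = 10396 + (11 - 8) = 10396 + 3 = 10399)
c - (Z(-6) + p)**2 = 10399 - ((-6)**2 - 70)**2 = 10399 - (36 - 70)**2 = 10399 - 1*(-34)**2 = 10399 - 1*1156 = 10399 - 1156 = 9243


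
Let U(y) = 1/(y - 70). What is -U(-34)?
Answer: 1/104 ≈ 0.0096154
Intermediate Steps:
U(y) = 1/(-70 + y)
-U(-34) = -1/(-70 - 34) = -1/(-104) = -1*(-1/104) = 1/104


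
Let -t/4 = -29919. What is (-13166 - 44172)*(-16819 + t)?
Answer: -5897614666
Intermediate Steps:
t = 119676 (t = -4*(-29919) = 119676)
(-13166 - 44172)*(-16819 + t) = (-13166 - 44172)*(-16819 + 119676) = -57338*102857 = -5897614666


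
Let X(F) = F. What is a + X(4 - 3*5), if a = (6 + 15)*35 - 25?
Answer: 699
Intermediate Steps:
a = 710 (a = 21*35 - 25 = 735 - 25 = 710)
a + X(4 - 3*5) = 710 + (4 - 3*5) = 710 + (4 - 15) = 710 - 11 = 699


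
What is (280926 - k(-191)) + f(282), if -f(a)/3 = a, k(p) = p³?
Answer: 7247951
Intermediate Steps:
f(a) = -3*a
(280926 - k(-191)) + f(282) = (280926 - 1*(-191)³) - 3*282 = (280926 - 1*(-6967871)) - 846 = (280926 + 6967871) - 846 = 7248797 - 846 = 7247951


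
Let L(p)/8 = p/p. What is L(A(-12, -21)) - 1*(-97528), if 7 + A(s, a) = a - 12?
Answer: 97536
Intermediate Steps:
A(s, a) = -19 + a (A(s, a) = -7 + (a - 12) = -7 + (-12 + a) = -19 + a)
L(p) = 8 (L(p) = 8*(p/p) = 8*1 = 8)
L(A(-12, -21)) - 1*(-97528) = 8 - 1*(-97528) = 8 + 97528 = 97536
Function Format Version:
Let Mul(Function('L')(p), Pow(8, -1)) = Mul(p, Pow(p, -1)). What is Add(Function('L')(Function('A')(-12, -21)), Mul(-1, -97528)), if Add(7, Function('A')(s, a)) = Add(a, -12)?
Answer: 97536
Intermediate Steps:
Function('A')(s, a) = Add(-19, a) (Function('A')(s, a) = Add(-7, Add(a, -12)) = Add(-7, Add(-12, a)) = Add(-19, a))
Function('L')(p) = 8 (Function('L')(p) = Mul(8, Mul(p, Pow(p, -1))) = Mul(8, 1) = 8)
Add(Function('L')(Function('A')(-12, -21)), Mul(-1, -97528)) = Add(8, Mul(-1, -97528)) = Add(8, 97528) = 97536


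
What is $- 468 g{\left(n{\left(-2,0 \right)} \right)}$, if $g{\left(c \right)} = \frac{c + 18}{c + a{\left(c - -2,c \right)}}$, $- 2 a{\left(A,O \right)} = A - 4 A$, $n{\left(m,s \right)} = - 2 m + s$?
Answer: $-792$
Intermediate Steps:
$n{\left(m,s \right)} = s - 2 m$
$a{\left(A,O \right)} = \frac{3 A}{2}$ ($a{\left(A,O \right)} = - \frac{A - 4 A}{2} = - \frac{\left(-3\right) A}{2} = \frac{3 A}{2}$)
$g{\left(c \right)} = \frac{18 + c}{3 + \frac{5 c}{2}}$ ($g{\left(c \right)} = \frac{c + 18}{c + \frac{3 \left(c - -2\right)}{2}} = \frac{18 + c}{c + \frac{3 \left(c + 2\right)}{2}} = \frac{18 + c}{c + \frac{3 \left(2 + c\right)}{2}} = \frac{18 + c}{c + \left(3 + \frac{3 c}{2}\right)} = \frac{18 + c}{3 + \frac{5 c}{2}}$)
$- 468 g{\left(n{\left(-2,0 \right)} \right)} = - 468 \frac{2 \left(18 + \left(0 - -4\right)\right)}{6 + 5 \left(0 - -4\right)} = - 468 \frac{2 \left(18 + \left(0 + 4\right)\right)}{6 + 5 \left(0 + 4\right)} = - 468 \frac{2 \left(18 + 4\right)}{6 + 5 \cdot 4} = - 468 \cdot 2 \frac{1}{6 + 20} \cdot 22 = - 468 \cdot 2 \cdot \frac{1}{26} \cdot 22 = \left(-468\right) \frac{22}{13} = -792$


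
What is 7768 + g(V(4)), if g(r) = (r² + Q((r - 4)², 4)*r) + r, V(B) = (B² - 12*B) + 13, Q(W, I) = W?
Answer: -1941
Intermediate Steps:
V(B) = 13 + B² - 12*B
g(r) = r + r² + r*(-4 + r)² (g(r) = (r² + (r - 4)²*r) + r = (r² + (-4 + r)²*r) + r = (r² + r*(-4 + r)²) + r = r + r² + r*(-4 + r)²)
7768 + g(V(4)) = 7768 + (13 + 4² - 12*4)*(1 + (13 + 4² - 12*4) + (-4 + (13 + 4² - 12*4))²) = 7768 + (13 + 16 - 48)*(1 + (13 + 16 - 48) + (-4 + (13 + 16 - 48))²) = 7768 - 19*(1 - 19 + (-4 - 19)²) = 7768 - 19*(1 - 19 + (-23)²) = 7768 - 19*(1 - 19 + 529) = 7768 - 19*511 = 7768 - 9709 = -1941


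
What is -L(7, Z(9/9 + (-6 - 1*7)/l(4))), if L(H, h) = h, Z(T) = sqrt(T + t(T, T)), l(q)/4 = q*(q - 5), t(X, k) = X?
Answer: -sqrt(58)/4 ≈ -1.9039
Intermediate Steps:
l(q) = 4*q*(-5 + q) (l(q) = 4*(q*(q - 5)) = 4*(q*(-5 + q)) = 4*q*(-5 + q))
Z(T) = sqrt(2)*sqrt(T) (Z(T) = sqrt(T + T) = sqrt(2*T) = sqrt(2)*sqrt(T))
-L(7, Z(9/9 + (-6 - 1*7)/l(4))) = -sqrt(2)*sqrt(9/9 + (-6 - 1*7)/((4*4*(-5 + 4)))) = -sqrt(2)*sqrt(9*(1/9) + (-6 - 7)/((4*4*(-1)))) = -sqrt(2)*sqrt(1 - 13/(-16)) = -sqrt(2)*sqrt(1 - 13*(-1/16)) = -sqrt(2)*sqrt(1 + 13/16) = -sqrt(2)*sqrt(29/16) = -sqrt(2)*sqrt(29)/4 = -sqrt(58)/4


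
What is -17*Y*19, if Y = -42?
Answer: 13566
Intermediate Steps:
-17*Y*19 = -17*(-42)*19 = 714*19 = 13566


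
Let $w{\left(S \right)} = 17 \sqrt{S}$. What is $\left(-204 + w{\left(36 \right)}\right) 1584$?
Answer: $-161568$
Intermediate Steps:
$\left(-204 + w{\left(36 \right)}\right) 1584 = \left(-204 + 17 \sqrt{36}\right) 1584 = \left(-204 + 17 \cdot 6\right) 1584 = \left(-204 + 102\right) 1584 = \left(-102\right) 1584 = -161568$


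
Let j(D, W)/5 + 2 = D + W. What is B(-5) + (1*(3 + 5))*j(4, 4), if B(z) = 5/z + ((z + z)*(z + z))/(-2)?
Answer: 189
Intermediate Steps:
B(z) = -2*z² + 5/z (B(z) = 5/z + ((2*z)*(2*z))*(-½) = 5/z + (4*z²)*(-½) = 5/z - 2*z² = -2*z² + 5/z)
j(D, W) = -10 + 5*D + 5*W (j(D, W) = -10 + 5*(D + W) = -10 + (5*D + 5*W) = -10 + 5*D + 5*W)
B(-5) + (1*(3 + 5))*j(4, 4) = (5 - 2*(-5)³)/(-5) + (1*(3 + 5))*(-10 + 5*4 + 5*4) = -(5 - 2*(-125))/5 + (1*8)*(-10 + 20 + 20) = -(5 + 250)/5 + 8*30 = -⅕*255 + 240 = -51 + 240 = 189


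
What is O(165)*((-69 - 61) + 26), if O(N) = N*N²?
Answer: -467181000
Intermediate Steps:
O(N) = N³
O(165)*((-69 - 61) + 26) = 165³*((-69 - 61) + 26) = 4492125*(-130 + 26) = 4492125*(-104) = -467181000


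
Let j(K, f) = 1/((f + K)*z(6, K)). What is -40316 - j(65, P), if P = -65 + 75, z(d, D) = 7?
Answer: -21165901/525 ≈ -40316.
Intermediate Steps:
P = 10
j(K, f) = 1/(7*(K + f)) (j(K, f) = 1/((f + K)*7) = (⅐)/(K + f) = 1/(7*(K + f)))
-40316 - j(65, P) = -40316 - 1/(7*(65 + 10)) = -40316 - 1/(7*75) = -40316 - 1*1/525 = -40316 - 1/525 = -21165901/525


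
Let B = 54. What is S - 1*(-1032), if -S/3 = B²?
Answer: -7716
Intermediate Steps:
S = -8748 (S = -3*54² = -3*2916 = -8748)
S - 1*(-1032) = -8748 - 1*(-1032) = -8748 + 1032 = -7716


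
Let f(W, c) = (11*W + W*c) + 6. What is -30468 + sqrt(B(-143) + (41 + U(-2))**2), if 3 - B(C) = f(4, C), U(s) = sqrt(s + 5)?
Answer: -30468 + sqrt(2209 + 82*sqrt(3)) ≈ -30420.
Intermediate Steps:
U(s) = sqrt(5 + s)
f(W, c) = 6 + 11*W + W*c
B(C) = -47 - 4*C (B(C) = 3 - (6 + 11*4 + 4*C) = 3 - (6 + 44 + 4*C) = 3 - (50 + 4*C) = 3 + (-50 - 4*C) = -47 - 4*C)
-30468 + sqrt(B(-143) + (41 + U(-2))**2) = -30468 + sqrt((-47 - 4*(-143)) + (41 + sqrt(5 - 2))**2) = -30468 + sqrt((-47 + 572) + (41 + sqrt(3))**2) = -30468 + sqrt(525 + (41 + sqrt(3))**2)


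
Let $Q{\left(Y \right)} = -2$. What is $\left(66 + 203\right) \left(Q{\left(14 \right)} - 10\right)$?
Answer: $-3228$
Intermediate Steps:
$\left(66 + 203\right) \left(Q{\left(14 \right)} - 10\right) = \left(66 + 203\right) \left(-2 - 10\right) = 269 \left(-12\right) = -3228$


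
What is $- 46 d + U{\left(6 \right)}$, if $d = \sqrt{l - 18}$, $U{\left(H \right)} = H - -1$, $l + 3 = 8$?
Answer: $7 - 46 i \sqrt{13} \approx 7.0 - 165.86 i$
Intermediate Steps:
$l = 5$ ($l = -3 + 8 = 5$)
$U{\left(H \right)} = 1 + H$ ($U{\left(H \right)} = H + 1 = 1 + H$)
$d = i \sqrt{13}$ ($d = \sqrt{5 - 18} = \sqrt{-13} = i \sqrt{13} \approx 3.6056 i$)
$- 46 d + U{\left(6 \right)} = - 46 i \sqrt{13} + \left(1 + 6\right) = - 46 i \sqrt{13} + 7 = 7 - 46 i \sqrt{13}$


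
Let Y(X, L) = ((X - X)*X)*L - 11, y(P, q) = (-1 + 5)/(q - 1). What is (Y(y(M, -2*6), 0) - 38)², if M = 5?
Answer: 2401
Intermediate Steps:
y(P, q) = 4/(-1 + q)
Y(X, L) = -11 (Y(X, L) = (0*X)*L - 11 = 0*L - 11 = 0 - 11 = -11)
(Y(y(M, -2*6), 0) - 38)² = (-11 - 38)² = (-49)² = 2401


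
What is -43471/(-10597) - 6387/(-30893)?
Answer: 1410632642/327373121 ≈ 4.3089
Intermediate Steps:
-43471/(-10597) - 6387/(-30893) = -43471*(-1/10597) - 6387*(-1/30893) = 43471/10597 + 6387/30893 = 1410632642/327373121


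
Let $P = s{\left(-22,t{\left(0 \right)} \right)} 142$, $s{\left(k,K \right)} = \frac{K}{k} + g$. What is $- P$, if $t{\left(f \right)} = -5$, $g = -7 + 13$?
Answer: $- \frac{9727}{11} \approx -884.27$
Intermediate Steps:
$g = 6$
$s{\left(k,K \right)} = 6 + \frac{K}{k}$ ($s{\left(k,K \right)} = \frac{K}{k} + 6 = 6 + \frac{K}{k}$)
$P = \frac{9727}{11}$ ($P = \left(6 - \frac{5}{-22}\right) 142 = \left(6 - - \frac{5}{22}\right) 142 = \left(6 + \frac{5}{22}\right) 142 = \frac{137}{22} \cdot 142 = \frac{9727}{11} \approx 884.27$)
$- P = \left(-1\right) \frac{9727}{11} = - \frac{9727}{11}$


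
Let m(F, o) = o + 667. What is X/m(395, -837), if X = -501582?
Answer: 250791/85 ≈ 2950.5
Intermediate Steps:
m(F, o) = 667 + o
X/m(395, -837) = -501582/(667 - 837) = -501582/(-170) = -501582*(-1/170) = 250791/85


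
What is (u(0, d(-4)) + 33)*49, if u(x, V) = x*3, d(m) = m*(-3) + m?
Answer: 1617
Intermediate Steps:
d(m) = -2*m (d(m) = -3*m + m = -2*m)
u(x, V) = 3*x
(u(0, d(-4)) + 33)*49 = (3*0 + 33)*49 = (0 + 33)*49 = 33*49 = 1617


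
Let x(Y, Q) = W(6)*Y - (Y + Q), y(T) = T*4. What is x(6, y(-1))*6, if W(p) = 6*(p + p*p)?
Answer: 9060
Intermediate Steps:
W(p) = 6*p + 6*p² (W(p) = 6*(p + p²) = 6*p + 6*p²)
y(T) = 4*T
x(Y, Q) = -Q + 251*Y (x(Y, Q) = (6*6*(1 + 6))*Y - (Y + Q) = (6*6*7)*Y - (Q + Y) = 252*Y + (-Q - Y) = -Q + 251*Y)
x(6, y(-1))*6 = (-4*(-1) + 251*6)*6 = (-1*(-4) + 1506)*6 = (4 + 1506)*6 = 1510*6 = 9060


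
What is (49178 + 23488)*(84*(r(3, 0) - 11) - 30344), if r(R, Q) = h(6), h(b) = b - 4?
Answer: -2259912600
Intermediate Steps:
h(b) = -4 + b
r(R, Q) = 2 (r(R, Q) = -4 + 6 = 2)
(49178 + 23488)*(84*(r(3, 0) - 11) - 30344) = (49178 + 23488)*(84*(2 - 11) - 30344) = 72666*(84*(-9) - 30344) = 72666*(-756 - 30344) = 72666*(-31100) = -2259912600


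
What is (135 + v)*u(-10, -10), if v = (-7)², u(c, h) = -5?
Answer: -920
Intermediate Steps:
v = 49
(135 + v)*u(-10, -10) = (135 + 49)*(-5) = 184*(-5) = -920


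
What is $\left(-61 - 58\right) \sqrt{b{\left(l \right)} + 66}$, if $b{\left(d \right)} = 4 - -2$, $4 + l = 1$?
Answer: $- 714 \sqrt{2} \approx -1009.7$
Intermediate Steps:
$l = -3$ ($l = -4 + 1 = -3$)
$b{\left(d \right)} = 6$ ($b{\left(d \right)} = 4 + 2 = 6$)
$\left(-61 - 58\right) \sqrt{b{\left(l \right)} + 66} = \left(-61 - 58\right) \sqrt{6 + 66} = - 119 \sqrt{72} = - 119 \cdot 6 \sqrt{2} = - 714 \sqrt{2}$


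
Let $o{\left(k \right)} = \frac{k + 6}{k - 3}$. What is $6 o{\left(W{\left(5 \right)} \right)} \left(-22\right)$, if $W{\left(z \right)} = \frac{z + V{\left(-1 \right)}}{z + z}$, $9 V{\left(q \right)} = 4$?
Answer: $\frac{77748}{221} \approx 351.8$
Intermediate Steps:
$V{\left(q \right)} = \frac{4}{9}$ ($V{\left(q \right)} = \frac{1}{9} \cdot 4 = \frac{4}{9}$)
$W{\left(z \right)} = \frac{\frac{4}{9} + z}{2 z}$ ($W{\left(z \right)} = \frac{z + \frac{4}{9}}{z + z} = \frac{\frac{4}{9} + z}{2 z}$)
$o{\left(k \right)} = \frac{6 + k}{-3 + k}$
$6 o{\left(W{\left(5 \right)} \right)} \left(-22\right) = 6 \frac{6 + \frac{4 + 9 \cdot 5}{18 \cdot 5}}{-3 + \frac{4 + 9 \cdot 5}{18 \cdot 5}} \left(-22\right) = 6 \frac{6 + \frac{1}{18} \cdot \frac{1}{5} \left(4 + 45\right)}{-3 + \frac{1}{18} \cdot \frac{1}{5} \left(4 + 45\right)} \left(-22\right) = 6 \frac{6 + \frac{1}{18} \cdot \frac{1}{5} \cdot 49}{-3 + \frac{1}{18} \cdot \frac{1}{5} \cdot 49} \left(-22\right) = 6 \frac{6 + \frac{49}{90}}{-3 + \frac{49}{90}} \left(-22\right) = 6 \frac{1}{- \frac{221}{90}} \cdot \frac{589}{90} \left(-22\right) = 6 \left(\left(- \frac{90}{221}\right) \frac{589}{90}\right) \left(-22\right) = 6 \left(- \frac{589}{221}\right) \left(-22\right) = \left(- \frac{3534}{221}\right) \left(-22\right) = \frac{77748}{221}$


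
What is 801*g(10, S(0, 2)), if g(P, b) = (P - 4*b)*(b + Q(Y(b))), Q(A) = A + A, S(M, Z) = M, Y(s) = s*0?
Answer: 0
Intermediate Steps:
Y(s) = 0
Q(A) = 2*A
g(P, b) = b*(P - 4*b) (g(P, b) = (P - 4*b)*(b + 2*0) = (P - 4*b)*(b + 0) = (P - 4*b)*b = b*(P - 4*b))
801*g(10, S(0, 2)) = 801*(0*(10 - 4*0)) = 801*(0*(10 + 0)) = 801*(0*10) = 801*0 = 0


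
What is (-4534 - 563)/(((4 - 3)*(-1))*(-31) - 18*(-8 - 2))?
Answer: -5097/211 ≈ -24.156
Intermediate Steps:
(-4534 - 563)/(((4 - 3)*(-1))*(-31) - 18*(-8 - 2)) = -5097/((1*(-1))*(-31) - 18*(-10)) = -5097/(-1*(-31) + 180) = -5097/(31 + 180) = -5097/211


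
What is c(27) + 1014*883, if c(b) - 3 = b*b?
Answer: 896094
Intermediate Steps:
c(b) = 3 + b² (c(b) = 3 + b*b = 3 + b²)
c(27) + 1014*883 = (3 + 27²) + 1014*883 = (3 + 729) + 895362 = 732 + 895362 = 896094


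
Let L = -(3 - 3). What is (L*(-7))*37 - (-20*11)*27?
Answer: 5940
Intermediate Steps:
L = 0 (L = -1*0 = 0)
(L*(-7))*37 - (-20*11)*27 = (0*(-7))*37 - (-20*11)*27 = 0*37 - (-220)*27 = 0 - 1*(-5940) = 0 + 5940 = 5940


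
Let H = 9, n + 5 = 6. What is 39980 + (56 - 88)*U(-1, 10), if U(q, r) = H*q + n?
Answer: 40236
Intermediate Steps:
n = 1 (n = -5 + 6 = 1)
U(q, r) = 1 + 9*q (U(q, r) = 9*q + 1 = 1 + 9*q)
39980 + (56 - 88)*U(-1, 10) = 39980 + (56 - 88)*(1 + 9*(-1)) = 39980 - 32*(1 - 9) = 39980 - 32*(-8) = 39980 + 256 = 40236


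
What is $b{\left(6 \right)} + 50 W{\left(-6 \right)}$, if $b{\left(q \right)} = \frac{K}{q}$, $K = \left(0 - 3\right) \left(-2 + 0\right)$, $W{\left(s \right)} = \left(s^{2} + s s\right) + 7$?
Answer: $3951$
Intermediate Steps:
$W{\left(s \right)} = 7 + 2 s^{2}$ ($W{\left(s \right)} = \left(s^{2} + s^{2}\right) + 7 = 2 s^{2} + 7 = 7 + 2 s^{2}$)
$K = 6$ ($K = \left(-3\right) \left(-2\right) = 6$)
$b{\left(q \right)} = \frac{6}{q}$
$b{\left(6 \right)} + 50 W{\left(-6 \right)} = \frac{6}{6} + 50 \left(7 + 2 \left(-6\right)^{2}\right) = 6 \cdot \frac{1}{6} + 50 \left(7 + 2 \cdot 36\right) = 1 + 50 \left(7 + 72\right) = 1 + 50 \cdot 79 = 1 + 3950 = 3951$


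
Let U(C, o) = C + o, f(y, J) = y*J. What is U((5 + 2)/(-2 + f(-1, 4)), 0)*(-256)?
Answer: 896/3 ≈ 298.67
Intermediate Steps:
f(y, J) = J*y
U((5 + 2)/(-2 + f(-1, 4)), 0)*(-256) = ((5 + 2)/(-2 + 4*(-1)) + 0)*(-256) = (7/(-2 - 4) + 0)*(-256) = (7/(-6) + 0)*(-256) = (7*(-⅙) + 0)*(-256) = (-7/6 + 0)*(-256) = -7/6*(-256) = 896/3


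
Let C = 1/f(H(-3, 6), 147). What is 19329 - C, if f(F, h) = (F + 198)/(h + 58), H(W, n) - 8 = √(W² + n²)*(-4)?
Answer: 403143167/20858 - 615*√5/10429 ≈ 19328.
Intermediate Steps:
H(W, n) = 8 - 4*√(W² + n²) (H(W, n) = 8 + √(W² + n²)*(-4) = 8 - 4*√(W² + n²))
f(F, h) = (198 + F)/(58 + h)
C = 1/(206/205 - 12*√5/205) (C = 1/((198 + (8 - 4*√((-3)² + 6²)))/(58 + 147)) = 1/((198 + (8 - 4*√(9 + 36)))/205) = 1/((198 + (8 - 12*√5))/205) = 1/((206 - 12*√5)/205) = 1/(206/205 - 12*√5/205) ≈ 1.1442)
19329 - C = 19329 - (21115/20858 + 615*√5/10429) = 19329 + (-21115/20858 - 615*√5/10429) = 403143167/20858 - 615*√5/10429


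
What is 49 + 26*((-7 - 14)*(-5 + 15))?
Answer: -5411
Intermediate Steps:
49 + 26*((-7 - 14)*(-5 + 15)) = 49 + 26*(-21*10) = 49 + 26*(-210) = 49 - 5460 = -5411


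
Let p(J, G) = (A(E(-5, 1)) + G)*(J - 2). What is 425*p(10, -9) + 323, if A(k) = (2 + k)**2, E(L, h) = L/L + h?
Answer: 24123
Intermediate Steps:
E(L, h) = 1 + h
p(J, G) = (-2 + J)*(16 + G) (p(J, G) = ((2 + (1 + 1))**2 + G)*(J - 2) = ((2 + 2)**2 + G)*(-2 + J) = (4**2 + G)*(-2 + J) = (16 + G)*(-2 + J) = (-2 + J)*(16 + G))
425*p(10, -9) + 323 = 425*(-32 - 2*(-9) + 16*10 - 9*10) + 323 = 425*(-32 + 18 + 160 - 90) + 323 = 425*56 + 323 = 23800 + 323 = 24123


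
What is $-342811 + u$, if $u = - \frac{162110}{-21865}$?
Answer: $- \frac{1499080081}{4373} \approx -3.428 \cdot 10^{5}$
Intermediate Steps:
$u = \frac{32422}{4373}$ ($u = \left(-162110\right) \left(- \frac{1}{21865}\right) = \frac{32422}{4373} \approx 7.4141$)
$-342811 + u = -342811 + \frac{32422}{4373} = - \frac{1499080081}{4373}$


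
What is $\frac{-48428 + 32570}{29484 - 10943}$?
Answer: $- \frac{15858}{18541} \approx -0.85529$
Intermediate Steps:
$\frac{-48428 + 32570}{29484 - 10943} = - \frac{15858}{18541}$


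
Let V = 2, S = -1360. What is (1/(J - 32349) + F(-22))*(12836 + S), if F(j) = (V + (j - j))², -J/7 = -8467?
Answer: 308936789/6730 ≈ 45904.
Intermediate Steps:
J = 59269 (J = -7*(-8467) = 59269)
F(j) = 4 (F(j) = (2 + (j - j))² = (2 + 0)² = 2² = 4)
(1/(J - 32349) + F(-22))*(12836 + S) = (1/(59269 - 32349) + 4)*(12836 - 1360) = (1/26920 + 4)*11476 = (107681/26920)*11476 = 308936789/6730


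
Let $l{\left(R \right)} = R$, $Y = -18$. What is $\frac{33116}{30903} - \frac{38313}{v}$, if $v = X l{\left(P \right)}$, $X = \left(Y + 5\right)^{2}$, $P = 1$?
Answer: $- \frac{1178390035}{5222607} \approx -225.63$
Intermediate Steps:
$X = 169$ ($X = \left(-18 + 5\right)^{2} = \left(-13\right)^{2} = 169$)
$v = 169$ ($v = 169 \cdot 1 = 169$)
$\frac{33116}{30903} - \frac{38313}{v} = \frac{33116}{30903} - \frac{38313}{169} = - \frac{1178390035}{5222607}$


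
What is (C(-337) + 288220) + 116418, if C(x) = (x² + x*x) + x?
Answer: 631439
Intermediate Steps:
C(x) = x + 2*x² (C(x) = (x² + x²) + x = 2*x² + x = x + 2*x²)
(C(-337) + 288220) + 116418 = (-337*(1 + 2*(-337)) + 288220) + 116418 = (-337*(1 - 674) + 288220) + 116418 = (-337*(-673) + 288220) + 116418 = (226801 + 288220) + 116418 = 515021 + 116418 = 631439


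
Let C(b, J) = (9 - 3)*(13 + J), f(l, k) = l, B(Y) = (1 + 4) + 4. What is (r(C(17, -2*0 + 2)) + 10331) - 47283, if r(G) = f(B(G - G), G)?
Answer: -36943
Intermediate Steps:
B(Y) = 9 (B(Y) = 5 + 4 = 9)
C(b, J) = 78 + 6*J (C(b, J) = 6*(13 + J) = 78 + 6*J)
r(G) = 9
(r(C(17, -2*0 + 2)) + 10331) - 47283 = (9 + 10331) - 47283 = 10340 - 47283 = -36943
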